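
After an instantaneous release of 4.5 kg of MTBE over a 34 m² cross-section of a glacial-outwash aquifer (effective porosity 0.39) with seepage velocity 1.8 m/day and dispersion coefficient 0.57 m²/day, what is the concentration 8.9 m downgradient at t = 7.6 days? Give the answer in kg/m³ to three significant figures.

0.0123 kg/m³

For an instantaneous plane source, C(x,t) = M/(n_e·A·√(4πDt)) · exp(−(x−vt)²/(4Dt)), with n_e·A the pore (flow) area.
Plume center vt = 1.8 × 7.6 = 13.68 m, so the well at 8.9 m is 4.78 m upgradient of the peak.
√(4πDt) = 7.378 m, giving peak height M/(n_e·A·√(4πDt)) = 4.5/(0.39 × 34 × 7.378) = 0.04600 kg/m³.
(x−vt)²/(4Dt) = (-4.78)²/(4 × 0.57 × 7.6) = 1.319; exp(−1.319) = 0.2674.
C = 0.04600 × 0.2674 = 0.0123 kg/m³.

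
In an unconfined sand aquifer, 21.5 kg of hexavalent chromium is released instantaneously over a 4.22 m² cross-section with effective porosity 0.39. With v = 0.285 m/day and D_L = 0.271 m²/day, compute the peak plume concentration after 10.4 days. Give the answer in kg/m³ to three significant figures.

The peak of an instantaneous 1D plume sits at x = vt; there the Gaussian factor is 1 and C_max = M/(n_e·A·√(4πDt)), where n_e·A is the pore area the mass is dissolved in.
√(4πDt) = √(4π × 0.271 × 10.4) = 5.951 m, so C_max = 21.5/(0.39 × 4.22 × 5.951) = 2.20 kg/m³.

2.20 kg/m³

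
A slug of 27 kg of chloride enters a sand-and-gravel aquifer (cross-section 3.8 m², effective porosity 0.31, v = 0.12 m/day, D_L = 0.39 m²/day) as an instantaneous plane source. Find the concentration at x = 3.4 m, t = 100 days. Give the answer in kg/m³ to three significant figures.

For an instantaneous plane source, C(x,t) = M/(n_e·A·√(4πDt)) · exp(−(x−vt)²/(4Dt)), with n_e·A the pore (flow) area.
Plume center vt = 0.12 × 100 = 12 m, so the well at 3.4 m is 8.6 m upgradient of the peak.
√(4πDt) = 22.14 m, giving peak height M/(n_e·A·√(4πDt)) = 27/(0.31 × 3.8 × 22.14) = 1.035 kg/m³.
(x−vt)²/(4Dt) = (-8.6)²/(4 × 0.39 × 100) = 0.4741; exp(−0.4741) = 0.6224.
C = 1.035 × 0.6224 = 0.644 kg/m³.

0.644 kg/m³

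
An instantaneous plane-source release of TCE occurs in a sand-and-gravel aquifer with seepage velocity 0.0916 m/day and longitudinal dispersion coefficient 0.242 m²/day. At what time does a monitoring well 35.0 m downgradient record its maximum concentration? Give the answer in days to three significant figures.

354 days

For the 1D instantaneous-source solution, setting ∂C/∂t = 0 at fixed x gives v²t² + 2Dt − x² = 0, so t = (√(D² + v²x²) − D)/v².
√(D² + v²x²) = √(0.242² + 0.0916² × 35.0²) = 3.215; v² = 0.00839056.
t = (3.215 − 0.242)/0.00839056 = 354 days (vs. the pure-advection estimate x/v = 382 d).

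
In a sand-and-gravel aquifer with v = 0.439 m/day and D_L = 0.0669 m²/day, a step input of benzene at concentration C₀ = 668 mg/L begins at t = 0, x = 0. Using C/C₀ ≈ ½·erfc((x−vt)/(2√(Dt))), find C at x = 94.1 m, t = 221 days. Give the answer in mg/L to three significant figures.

470 mg/L

For a continuous step input, C/C₀ ≈ ½·erfc((x−vt)/(2√(Dt))).
vt = 0.439 × 221 = 97.019 m and 2√(Dt) = 2√(0.0669 × 221) = 7.690 m.
Argument (x−vt)/(2√(Dt)) = (94.1 − 97.019)/7.690 = -0.3796; ½·erfc(-0.3796) = 0.7043.
C = 668 × 0.7043 = 470 mg/L.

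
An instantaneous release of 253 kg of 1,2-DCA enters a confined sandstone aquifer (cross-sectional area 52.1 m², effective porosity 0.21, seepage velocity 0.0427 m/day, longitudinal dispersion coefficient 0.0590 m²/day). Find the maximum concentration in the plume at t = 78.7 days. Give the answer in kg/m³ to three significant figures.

3.03 kg/m³

The peak of an instantaneous 1D plume sits at x = vt; there the Gaussian factor is 1 and C_max = M/(n_e·A·√(4πDt)), where n_e·A is the pore area the mass is dissolved in.
√(4πDt) = √(4π × 0.0590 × 78.7) = 7.639 m, so C_max = 253/(0.21 × 52.1 × 7.639) = 3.03 kg/m³.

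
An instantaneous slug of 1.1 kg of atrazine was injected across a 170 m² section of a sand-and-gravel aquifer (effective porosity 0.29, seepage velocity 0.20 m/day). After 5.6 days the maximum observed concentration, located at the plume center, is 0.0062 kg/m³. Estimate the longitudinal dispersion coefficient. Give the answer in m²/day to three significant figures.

0.184 m²/day

At the plume center C_max = M/(n_e·A·√(4πDt)), so D = M²/(4πt·(n_e·A·C_max)²).
n_e·A·C_max = 0.29 × 170 × 0.0062 = 0.3057 kg/m.
D = 1.1²/(4π × 5.6 × 0.3057²) = 0.184 m²/day.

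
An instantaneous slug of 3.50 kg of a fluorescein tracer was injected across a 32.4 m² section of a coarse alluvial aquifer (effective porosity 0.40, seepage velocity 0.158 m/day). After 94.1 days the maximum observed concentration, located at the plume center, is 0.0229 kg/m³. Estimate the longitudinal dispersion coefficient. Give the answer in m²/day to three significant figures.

0.118 m²/day

At the plume center C_max = M/(n_e·A·√(4πDt)), so D = M²/(4πt·(n_e·A·C_max)²).
n_e·A·C_max = 0.40 × 32.4 × 0.0229 = 0.2968 kg/m.
D = 3.50²/(4π × 94.1 × 0.2968²) = 0.118 m²/day.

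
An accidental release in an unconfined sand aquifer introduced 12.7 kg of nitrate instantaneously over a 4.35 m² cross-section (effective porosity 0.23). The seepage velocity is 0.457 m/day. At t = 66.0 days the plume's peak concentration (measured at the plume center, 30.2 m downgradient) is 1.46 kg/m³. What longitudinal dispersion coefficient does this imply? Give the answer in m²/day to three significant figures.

At the plume center C_max = M/(n_e·A·√(4πDt)), so D = M²/(4πt·(n_e·A·C_max)²).
n_e·A·C_max = 0.23 × 4.35 × 1.46 = 1.461 kg/m.
D = 12.7²/(4π × 66.0 × 1.461²) = 0.0911 m²/day.

0.0911 m²/day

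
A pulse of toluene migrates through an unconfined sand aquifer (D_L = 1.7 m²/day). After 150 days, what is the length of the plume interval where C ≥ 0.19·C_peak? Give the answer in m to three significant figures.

The plume is Gaussian with σ = √(2Dt) = √(2 × 1.7 × 150) = 22.58 m.
C/C_peak = exp(−Δx²/(2σ²)) = 0.19 ⇒ Δx = σ·√(−2 ln 0.19) = 22.58 × 1.822 = 41.14 m.
Width = 2Δx = 82.3 m.

82.3 m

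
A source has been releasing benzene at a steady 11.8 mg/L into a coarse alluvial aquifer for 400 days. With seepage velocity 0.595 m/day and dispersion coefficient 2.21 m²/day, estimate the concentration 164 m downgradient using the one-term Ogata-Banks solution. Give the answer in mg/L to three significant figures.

For a continuous step input, C/C₀ ≈ ½·erfc((x−vt)/(2√(Dt))).
vt = 0.595 × 400 = 238 m and 2√(Dt) = 2√(2.21 × 400) = 59.46 m.
Argument (x−vt)/(2√(Dt)) = (164 − 238)/59.46 = -1.245; ½·erfc(-1.245) = 0.9609.
C = 11.8 × 0.9609 = 11.3 mg/L.

11.3 mg/L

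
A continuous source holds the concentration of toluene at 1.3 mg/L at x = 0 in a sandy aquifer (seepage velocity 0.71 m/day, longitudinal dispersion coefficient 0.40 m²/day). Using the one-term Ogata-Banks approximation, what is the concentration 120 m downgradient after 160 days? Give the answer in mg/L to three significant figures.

0.372 mg/L

For a continuous step input, C/C₀ ≈ ½·erfc((x−vt)/(2√(Dt))).
vt = 0.71 × 160 = 113.6 m and 2√(Dt) = 2√(0.40 × 160) = 16.00 m.
Argument (x−vt)/(2√(Dt)) = (120 − 113.6)/16.00 = 0.4000; ½·erfc(0.4000) = 0.2858.
C = 1.3 × 0.2858 = 0.372 mg/L.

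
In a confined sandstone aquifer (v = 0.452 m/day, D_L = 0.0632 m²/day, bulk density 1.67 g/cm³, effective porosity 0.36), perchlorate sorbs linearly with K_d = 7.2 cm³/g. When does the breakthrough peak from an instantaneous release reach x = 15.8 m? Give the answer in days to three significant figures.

1190 days

Retardation factor R = 1 + ρ_b·K_d/n = 1 + 1.67 × 7.2/0.36 = 34.40.
Sorption retards both mechanisms: v_R = v/R = 0.01314 m/day, D_R = D/R = 0.001837 m²/day.
Peak time from v_R²t² + 2D_R t − x² = 0: t = (√(D_R² + v_R²x²) − D_R)/v_R².
√(D_R² + v_R²x²) = √(0.001837² + 0.01314² × 15.8²) = 0.2076; v_R² = 0.0001727.
t = (0.2076 − 0.001837)/0.0001727 = 1190 days.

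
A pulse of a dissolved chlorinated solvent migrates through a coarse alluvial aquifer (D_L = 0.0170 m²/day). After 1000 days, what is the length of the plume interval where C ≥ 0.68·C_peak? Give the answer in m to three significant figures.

10.2 m

The plume is Gaussian with σ = √(2Dt) = √(2 × 0.0170 × 1000) = 5.831 m.
C/C_peak = exp(−Δx²/(2σ²)) = 0.68 ⇒ Δx = σ·√(−2 ln 0.68) = 5.831 × 0.8783 = 5.121 m.
Width = 2Δx = 10.2 m.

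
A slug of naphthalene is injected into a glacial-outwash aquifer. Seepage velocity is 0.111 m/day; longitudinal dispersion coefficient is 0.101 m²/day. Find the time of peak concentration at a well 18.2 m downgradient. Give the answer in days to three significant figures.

For the 1D instantaneous-source solution, setting ∂C/∂t = 0 at fixed x gives v²t² + 2Dt − x² = 0, so t = (√(D² + v²x²) − D)/v².
√(D² + v²x²) = √(0.101² + 0.111² × 18.2²) = 2.023; v² = 0.012321.
t = (2.023 − 0.101)/0.012321 = 156 days (vs. the pure-advection estimate x/v = 164 d).

156 days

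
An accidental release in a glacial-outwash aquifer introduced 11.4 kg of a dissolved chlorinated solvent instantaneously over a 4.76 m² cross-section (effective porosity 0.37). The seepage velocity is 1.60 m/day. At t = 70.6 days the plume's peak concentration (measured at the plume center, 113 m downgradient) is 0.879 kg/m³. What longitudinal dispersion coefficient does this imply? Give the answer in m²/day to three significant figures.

At the plume center C_max = M/(n_e·A·√(4πDt)), so D = M²/(4πt·(n_e·A·C_max)²).
n_e·A·C_max = 0.37 × 4.76 × 0.879 = 1.548 kg/m.
D = 11.4²/(4π × 70.6 × 1.548²) = 0.0611 m²/day.

0.0611 m²/day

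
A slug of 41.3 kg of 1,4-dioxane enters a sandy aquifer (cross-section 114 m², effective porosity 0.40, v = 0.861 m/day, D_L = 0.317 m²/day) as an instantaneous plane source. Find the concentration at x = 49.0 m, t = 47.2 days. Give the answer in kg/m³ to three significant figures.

For an instantaneous plane source, C(x,t) = M/(n_e·A·√(4πDt)) · exp(−(x−vt)²/(4Dt)), with n_e·A the pore (flow) area.
Plume center vt = 0.861 × 47.2 = 40.6392 m, so the well at 49.0 m is 8.3608 m downgradient of the peak.
√(4πDt) = 13.71 m, giving peak height M/(n_e·A·√(4πDt)) = 41.3/(0.40 × 114 × 13.71) = 0.06606 kg/m³.
(x−vt)²/(4Dt) = (8.3608)²/(4 × 0.317 × 47.2) = 1.168; exp(−1.168) = 0.3110.
C = 0.06606 × 0.3110 = 0.0205 kg/m³.

0.0205 kg/m³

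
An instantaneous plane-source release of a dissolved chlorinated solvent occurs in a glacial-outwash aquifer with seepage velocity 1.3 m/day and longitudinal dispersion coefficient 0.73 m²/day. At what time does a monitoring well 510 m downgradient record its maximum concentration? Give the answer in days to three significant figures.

392 days

For the 1D instantaneous-source solution, setting ∂C/∂t = 0 at fixed x gives v²t² + 2Dt − x² = 0, so t = (√(D² + v²x²) − D)/v².
√(D² + v²x²) = √(0.73² + 1.3² × 510²) = 663.0; v² = 1.69.
t = (663.0 − 0.73)/1.69 = 392 days (vs. the pure-advection estimate x/v = 392 d).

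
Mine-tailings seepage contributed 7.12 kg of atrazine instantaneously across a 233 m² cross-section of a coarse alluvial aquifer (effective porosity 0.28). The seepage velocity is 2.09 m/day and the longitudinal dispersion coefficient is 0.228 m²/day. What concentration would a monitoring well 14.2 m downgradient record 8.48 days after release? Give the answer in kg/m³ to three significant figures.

For an instantaneous plane source, C(x,t) = M/(n_e·A·√(4πDt)) · exp(−(x−vt)²/(4Dt)), with n_e·A the pore (flow) area.
Plume center vt = 2.09 × 8.48 = 17.7232 m, so the well at 14.2 m is 3.5232 m upgradient of the peak.
√(4πDt) = 4.929 m, giving peak height M/(n_e·A·√(4πDt)) = 7.12/(0.28 × 233 × 4.929) = 0.02214 kg/m³.
(x−vt)²/(4Dt) = (-3.5232)²/(4 × 0.228 × 8.48) = 1.605; exp(−1.605) = 0.2009.
C = 0.02214 × 0.2009 = 0.00445 kg/m³.

0.00445 kg/m³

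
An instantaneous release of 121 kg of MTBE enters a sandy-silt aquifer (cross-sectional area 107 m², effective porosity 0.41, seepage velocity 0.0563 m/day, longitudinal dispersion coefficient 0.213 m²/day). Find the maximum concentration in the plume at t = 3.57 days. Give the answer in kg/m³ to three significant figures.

0.892 kg/m³

The peak of an instantaneous 1D plume sits at x = vt; there the Gaussian factor is 1 and C_max = M/(n_e·A·√(4πDt)), where n_e·A is the pore area the mass is dissolved in.
√(4πDt) = √(4π × 0.213 × 3.57) = 3.091 m, so C_max = 121/(0.41 × 107 × 3.091) = 0.892 kg/m³.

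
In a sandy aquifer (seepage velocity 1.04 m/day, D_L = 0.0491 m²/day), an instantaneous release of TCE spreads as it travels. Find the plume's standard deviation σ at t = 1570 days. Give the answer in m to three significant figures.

12.4 m

Dispersive spreading gives a Gaussian with σ² = 2Dt; advection only shifts the center.
σ = √(2 × 0.0491 × 1570) = 12.4 m.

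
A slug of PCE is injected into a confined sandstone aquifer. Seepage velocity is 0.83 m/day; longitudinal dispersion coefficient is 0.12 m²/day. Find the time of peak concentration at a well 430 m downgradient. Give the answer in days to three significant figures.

For the 1D instantaneous-source solution, setting ∂C/∂t = 0 at fixed x gives v²t² + 2Dt − x² = 0, so t = (√(D² + v²x²) − D)/v².
√(D² + v²x²) = √(0.12² + 0.83² × 430²) = 356.9; v² = 0.6889.
t = (356.9 − 0.12)/0.6889 = 518 days (vs. the pure-advection estimate x/v = 518 d).

518 days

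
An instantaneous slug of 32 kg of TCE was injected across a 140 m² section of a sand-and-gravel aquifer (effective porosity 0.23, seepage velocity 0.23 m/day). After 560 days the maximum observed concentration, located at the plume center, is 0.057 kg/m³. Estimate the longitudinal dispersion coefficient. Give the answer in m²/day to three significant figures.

0.0432 m²/day

At the plume center C_max = M/(n_e·A·√(4πDt)), so D = M²/(4πt·(n_e·A·C_max)²).
n_e·A·C_max = 0.23 × 140 × 0.057 = 1.835 kg/m.
D = 32²/(4π × 560 × 1.835²) = 0.0432 m²/day.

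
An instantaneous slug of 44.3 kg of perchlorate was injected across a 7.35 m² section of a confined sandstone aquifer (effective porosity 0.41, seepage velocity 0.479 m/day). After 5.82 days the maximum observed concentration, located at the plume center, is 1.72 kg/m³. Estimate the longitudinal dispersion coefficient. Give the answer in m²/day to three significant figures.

At the plume center C_max = M/(n_e·A·√(4πDt)), so D = M²/(4πt·(n_e·A·C_max)²).
n_e·A·C_max = 0.41 × 7.35 × 1.72 = 5.183 kg/m.
D = 44.3²/(4π × 5.82 × 5.183²) = 0.999 m²/day.

0.999 m²/day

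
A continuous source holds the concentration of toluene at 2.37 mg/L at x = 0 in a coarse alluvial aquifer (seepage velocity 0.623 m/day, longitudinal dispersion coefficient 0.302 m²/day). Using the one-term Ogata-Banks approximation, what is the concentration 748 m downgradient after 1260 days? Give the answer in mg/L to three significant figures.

For a continuous step input, C/C₀ ≈ ½·erfc((x−vt)/(2√(Dt))).
vt = 0.623 × 1260 = 784.98 m and 2√(Dt) = 2√(0.302 × 1260) = 39.01 m.
Argument (x−vt)/(2√(Dt)) = (748 − 784.98)/39.01 = -0.9480; ½·erfc(-0.9480) = 0.9100.
C = 2.37 × 0.9100 = 2.16 mg/L.

2.16 mg/L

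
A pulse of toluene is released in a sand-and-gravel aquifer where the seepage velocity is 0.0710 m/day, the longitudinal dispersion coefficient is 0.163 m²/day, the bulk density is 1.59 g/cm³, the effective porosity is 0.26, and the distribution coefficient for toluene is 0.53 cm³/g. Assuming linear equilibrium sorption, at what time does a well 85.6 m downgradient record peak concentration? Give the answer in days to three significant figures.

Retardation factor R = 1 + ρ_b·K_d/n = 1 + 1.59 × 0.53/0.26 = 4.241.
Sorption retards both mechanisms: v_R = v/R = 0.01674 m/day, D_R = D/R = 0.03843 m²/day.
Peak time from v_R²t² + 2D_R t − x² = 0: t = (√(D_R² + v_R²x²) − D_R)/v_R².
√(D_R² + v_R²x²) = √(0.03843² + 0.01674² × 85.6²) = 1.433; v_R² = 0.0002802.
t = (1.433 − 0.03843)/0.0002802 = 4980 days.

4980 days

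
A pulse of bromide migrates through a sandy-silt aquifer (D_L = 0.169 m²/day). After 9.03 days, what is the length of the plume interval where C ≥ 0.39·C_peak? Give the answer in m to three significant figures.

The plume is Gaussian with σ = √(2Dt) = √(2 × 0.169 × 9.03) = 1.747 m.
C/C_peak = exp(−Δx²/(2σ²)) = 0.39 ⇒ Δx = σ·√(−2 ln 0.39) = 1.747 × 1.372 = 2.397 m.
Width = 2Δx = 4.79 m.

4.79 m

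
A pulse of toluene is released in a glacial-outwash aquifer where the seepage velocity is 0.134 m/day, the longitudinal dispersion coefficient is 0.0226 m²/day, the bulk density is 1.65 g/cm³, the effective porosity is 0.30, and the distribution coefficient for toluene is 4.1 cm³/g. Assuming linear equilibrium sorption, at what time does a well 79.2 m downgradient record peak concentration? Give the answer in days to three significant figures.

13900 days

Retardation factor R = 1 + ρ_b·K_d/n = 1 + 1.65 × 4.1/0.30 = 23.55.
Sorption retards both mechanisms: v_R = v/R = 0.005690 m/day, D_R = D/R = 0.0009597 m²/day.
Peak time from v_R²t² + 2D_R t − x² = 0: t = (√(D_R² + v_R²x²) − D_R)/v_R².
√(D_R² + v_R²x²) = √(0.0009597² + 0.005690² × 79.2²) = 0.4506; v_R² = 3.238e-05.
t = (0.4506 − 0.0009597)/3.238e-05 = 13900 days.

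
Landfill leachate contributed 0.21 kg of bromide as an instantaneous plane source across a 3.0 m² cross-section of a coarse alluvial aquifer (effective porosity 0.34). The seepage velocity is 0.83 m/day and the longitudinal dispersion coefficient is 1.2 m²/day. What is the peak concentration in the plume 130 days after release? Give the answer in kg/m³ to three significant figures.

0.00465 kg/m³

The peak of an instantaneous 1D plume sits at x = vt; there the Gaussian factor is 1 and C_max = M/(n_e·A·√(4πDt)), where n_e·A is the pore area the mass is dissolved in.
√(4πDt) = √(4π × 1.2 × 130) = 44.28 m, so C_max = 0.21/(0.34 × 3.0 × 44.28) = 0.00465 kg/m³.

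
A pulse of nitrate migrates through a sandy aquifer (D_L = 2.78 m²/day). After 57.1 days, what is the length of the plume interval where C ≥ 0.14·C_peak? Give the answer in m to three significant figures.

The plume is Gaussian with σ = √(2Dt) = √(2 × 2.78 × 57.1) = 17.82 m.
C/C_peak = exp(−Δx²/(2σ²)) = 0.14 ⇒ Δx = σ·√(−2 ln 0.14) = 17.82 × 1.983 = 35.34 m.
Width = 2Δx = 70.7 m.

70.7 m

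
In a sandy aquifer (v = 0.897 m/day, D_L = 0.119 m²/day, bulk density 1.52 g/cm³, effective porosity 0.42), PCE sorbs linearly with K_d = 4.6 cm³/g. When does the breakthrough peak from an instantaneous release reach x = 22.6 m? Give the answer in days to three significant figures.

Retardation factor R = 1 + ρ_b·K_d/n = 1 + 1.52 × 4.6/0.42 = 17.65.
Sorption retards both mechanisms: v_R = v/R = 0.05082 m/day, D_R = D/R = 0.006742 m²/day.
Peak time from v_R²t² + 2D_R t − x² = 0: t = (√(D_R² + v_R²x²) − D_R)/v_R².
√(D_R² + v_R²x²) = √(0.006742² + 0.05082² × 22.6²) = 1.149; v_R² = 0.002583.
t = (1.149 − 0.006742)/0.002583 = 442 days.

442 days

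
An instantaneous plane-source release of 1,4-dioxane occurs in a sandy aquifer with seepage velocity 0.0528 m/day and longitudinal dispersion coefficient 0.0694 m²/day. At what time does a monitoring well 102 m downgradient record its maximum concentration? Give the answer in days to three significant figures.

For the 1D instantaneous-source solution, setting ∂C/∂t = 0 at fixed x gives v²t² + 2Dt − x² = 0, so t = (√(D² + v²x²) − D)/v².
√(D² + v²x²) = √(0.0694² + 0.0528² × 102²) = 5.386; v² = 0.00278784.
t = (5.386 − 0.0694)/0.00278784 = 1910 days (vs. the pure-advection estimate x/v = 1930 d).

1910 days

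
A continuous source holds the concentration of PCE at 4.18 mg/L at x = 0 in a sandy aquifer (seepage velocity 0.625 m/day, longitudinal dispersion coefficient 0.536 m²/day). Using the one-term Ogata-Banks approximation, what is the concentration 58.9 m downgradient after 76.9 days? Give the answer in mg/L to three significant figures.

0.486 mg/L

For a continuous step input, C/C₀ ≈ ½·erfc((x−vt)/(2√(Dt))).
vt = 0.625 × 76.9 = 48.0625 m and 2√(Dt) = 2√(0.536 × 76.9) = 12.84 m.
Argument (x−vt)/(2√(Dt)) = (58.9 − 48.0625)/12.84 = 0.8440; ½·erfc(0.8440) = 0.1163.
C = 4.18 × 0.1163 = 0.486 mg/L.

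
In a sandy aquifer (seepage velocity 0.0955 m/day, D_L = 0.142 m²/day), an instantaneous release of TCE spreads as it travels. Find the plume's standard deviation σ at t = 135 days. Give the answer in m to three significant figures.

Dispersive spreading gives a Gaussian with σ² = 2Dt; advection only shifts the center.
σ = √(2 × 0.142 × 135) = 6.19 m.

6.19 m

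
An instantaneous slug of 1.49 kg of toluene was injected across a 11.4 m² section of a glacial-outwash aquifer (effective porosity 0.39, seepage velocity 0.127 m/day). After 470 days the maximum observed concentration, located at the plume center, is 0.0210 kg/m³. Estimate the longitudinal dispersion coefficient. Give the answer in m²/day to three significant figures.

At the plume center C_max = M/(n_e·A·√(4πDt)), so D = M²/(4πt·(n_e·A·C_max)²).
n_e·A·C_max = 0.39 × 11.4 × 0.0210 = 0.09337 kg/m.
D = 1.49²/(4π × 470 × 0.09337²) = 0.0431 m²/day.

0.0431 m²/day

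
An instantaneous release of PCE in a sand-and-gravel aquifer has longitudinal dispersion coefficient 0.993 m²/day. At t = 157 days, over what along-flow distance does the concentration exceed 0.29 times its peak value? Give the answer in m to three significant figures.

55.6 m

The plume is Gaussian with σ = √(2Dt) = √(2 × 0.993 × 157) = 17.66 m.
C/C_peak = exp(−Δx²/(2σ²)) = 0.29 ⇒ Δx = σ·√(−2 ln 0.29) = 17.66 × 1.573 = 27.78 m.
Width = 2Δx = 55.6 m.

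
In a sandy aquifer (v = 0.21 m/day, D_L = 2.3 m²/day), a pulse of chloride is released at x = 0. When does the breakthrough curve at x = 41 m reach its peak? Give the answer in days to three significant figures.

150 days

For the 1D instantaneous-source solution, setting ∂C/∂t = 0 at fixed x gives v²t² + 2Dt − x² = 0, so t = (√(D² + v²x²) − D)/v².
√(D² + v²x²) = √(2.3² + 0.21² × 41²) = 8.912; v² = 0.0441.
t = (8.912 − 2.3)/0.0441 = 150 days (vs. the pure-advection estimate x/v = 195 d).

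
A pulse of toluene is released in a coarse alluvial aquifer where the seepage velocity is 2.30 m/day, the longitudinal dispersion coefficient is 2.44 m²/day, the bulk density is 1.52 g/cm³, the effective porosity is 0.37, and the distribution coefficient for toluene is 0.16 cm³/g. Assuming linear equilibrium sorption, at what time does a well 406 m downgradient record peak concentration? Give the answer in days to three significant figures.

Retardation factor R = 1 + ρ_b·K_d/n = 1 + 1.52 × 0.16/0.37 = 1.657.
Sorption retards both mechanisms: v_R = v/R = 1.388 m/day, D_R = D/R = 1.473 m²/day.
Peak time from v_R²t² + 2D_R t − x² = 0: t = (√(D_R² + v_R²x²) − D_R)/v_R².
√(D_R² + v_R²x²) = √(1.473² + 1.388² × 406²) = 563.5; v_R² = 1.927.
t = (563.5 − 1.473)/1.927 = 292 days.

292 days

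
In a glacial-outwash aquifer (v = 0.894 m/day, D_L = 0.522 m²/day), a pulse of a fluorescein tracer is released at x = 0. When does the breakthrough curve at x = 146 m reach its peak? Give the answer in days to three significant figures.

163 days

For the 1D instantaneous-source solution, setting ∂C/∂t = 0 at fixed x gives v²t² + 2Dt − x² = 0, so t = (√(D² + v²x²) − D)/v².
√(D² + v²x²) = √(0.522² + 0.894² × 146²) = 130.5; v² = 0.799236.
t = (130.5 − 0.522)/0.799236 = 163 days (vs. the pure-advection estimate x/v = 163 d).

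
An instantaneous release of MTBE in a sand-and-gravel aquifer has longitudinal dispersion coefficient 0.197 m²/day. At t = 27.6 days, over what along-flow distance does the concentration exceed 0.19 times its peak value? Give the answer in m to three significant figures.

12.0 m

The plume is Gaussian with σ = √(2Dt) = √(2 × 0.197 × 27.6) = 3.298 m.
C/C_peak = exp(−Δx²/(2σ²)) = 0.19 ⇒ Δx = σ·√(−2 ln 0.19) = 3.298 × 1.822 = 6.009 m.
Width = 2Δx = 12.0 m.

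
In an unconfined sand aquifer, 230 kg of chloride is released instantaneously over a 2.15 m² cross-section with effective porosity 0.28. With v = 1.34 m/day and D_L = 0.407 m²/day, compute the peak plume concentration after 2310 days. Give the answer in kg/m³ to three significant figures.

3.51 kg/m³

The peak of an instantaneous 1D plume sits at x = vt; there the Gaussian factor is 1 and C_max = M/(n_e·A·√(4πDt)), where n_e·A is the pore area the mass is dissolved in.
√(4πDt) = √(4π × 0.407 × 2310) = 108.7 m, so C_max = 230/(0.28 × 2.15 × 108.7) = 3.51 kg/m³.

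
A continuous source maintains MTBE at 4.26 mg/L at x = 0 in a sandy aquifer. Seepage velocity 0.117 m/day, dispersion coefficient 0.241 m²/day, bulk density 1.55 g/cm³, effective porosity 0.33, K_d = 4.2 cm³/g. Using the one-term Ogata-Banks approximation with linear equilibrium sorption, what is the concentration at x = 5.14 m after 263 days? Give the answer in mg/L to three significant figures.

0.297 mg/L

Retardation factor R = 1 + ρ_b·K_d/n = 1 + 1.55 × 4.2/0.33 = 20.73.
Sorption retards both mechanisms: v_R = v/R = 0.005644 m/day, D_R = D/R = 0.01163 m²/day.
v_R·t = 0.005644 × 263 = 1.484372 m; 2√(D_R t) = 3.498 m; argument = (5.14 − 1.484372)/3.498 = 1.045.
C = C₀ × ½·erfc(1.045) = 4.26 × 0.06972 = 0.297 mg/L.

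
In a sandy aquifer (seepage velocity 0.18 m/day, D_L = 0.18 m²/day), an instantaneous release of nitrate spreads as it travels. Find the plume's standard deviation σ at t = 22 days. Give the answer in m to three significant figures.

Dispersive spreading gives a Gaussian with σ² = 2Dt; advection only shifts the center.
σ = √(2 × 0.18 × 22) = 2.81 m.

2.81 m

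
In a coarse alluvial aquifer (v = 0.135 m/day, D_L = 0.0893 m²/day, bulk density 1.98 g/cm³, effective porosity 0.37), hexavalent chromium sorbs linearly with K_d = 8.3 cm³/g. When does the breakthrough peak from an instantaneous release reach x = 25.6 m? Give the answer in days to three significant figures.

Retardation factor R = 1 + ρ_b·K_d/n = 1 + 1.98 × 8.3/0.37 = 45.42.
Sorption retards both mechanisms: v_R = v/R = 0.002972 m/day, D_R = D/R = 0.001966 m²/day.
Peak time from v_R²t² + 2D_R t − x² = 0: t = (√(D_R² + v_R²x²) − D_R)/v_R².
√(D_R² + v_R²x²) = √(0.001966² + 0.002972² × 25.6²) = 0.07611; v_R² = 8.833e-06.
t = (0.07611 − 0.001966)/8.833e-06 = 8390 days.

8390 days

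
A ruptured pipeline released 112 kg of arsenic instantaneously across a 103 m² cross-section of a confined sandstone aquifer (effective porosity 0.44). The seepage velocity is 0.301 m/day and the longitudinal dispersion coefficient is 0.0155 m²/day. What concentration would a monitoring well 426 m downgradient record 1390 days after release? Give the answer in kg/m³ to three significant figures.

0.0767 kg/m³

For an instantaneous plane source, C(x,t) = M/(n_e·A·√(4πDt)) · exp(−(x−vt)²/(4Dt)), with n_e·A the pore (flow) area.
Plume center vt = 0.301 × 1390 = 418.39 m, so the well at 426 m is 7.61 m downgradient of the peak.
√(4πDt) = 16.45 m, giving peak height M/(n_e·A·√(4πDt)) = 112/(0.44 × 103 × 16.45) = 0.1502 kg/m³.
(x−vt)²/(4Dt) = (7.61)²/(4 × 0.0155 × 1390) = 0.6720; exp(−0.6720) = 0.5107.
C = 0.1502 × 0.5107 = 0.0767 kg/m³.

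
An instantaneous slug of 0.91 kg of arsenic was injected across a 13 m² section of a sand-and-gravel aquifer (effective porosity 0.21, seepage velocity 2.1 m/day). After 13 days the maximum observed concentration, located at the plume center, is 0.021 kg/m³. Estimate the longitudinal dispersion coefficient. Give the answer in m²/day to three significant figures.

1.54 m²/day

At the plume center C_max = M/(n_e·A·√(4πDt)), so D = M²/(4πt·(n_e·A·C_max)²).
n_e·A·C_max = 0.21 × 13 × 0.021 = 0.05733 kg/m.
D = 0.91²/(4π × 13 × 0.05733²) = 1.54 m²/day.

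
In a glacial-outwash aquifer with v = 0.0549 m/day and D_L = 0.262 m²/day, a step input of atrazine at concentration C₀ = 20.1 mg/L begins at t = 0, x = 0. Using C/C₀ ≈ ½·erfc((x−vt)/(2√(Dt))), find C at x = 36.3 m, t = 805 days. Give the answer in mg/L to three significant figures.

For a continuous step input, C/C₀ ≈ ½·erfc((x−vt)/(2√(Dt))).
vt = 0.0549 × 805 = 44.1945 m and 2√(Dt) = 2√(0.262 × 805) = 29.05 m.
Argument (x−vt)/(2√(Dt)) = (36.3 − 44.1945)/29.05 = -0.2718; ½·erfc(-0.2718) = 0.6497.
C = 20.1 × 0.6497 = 13.1 mg/L.

13.1 mg/L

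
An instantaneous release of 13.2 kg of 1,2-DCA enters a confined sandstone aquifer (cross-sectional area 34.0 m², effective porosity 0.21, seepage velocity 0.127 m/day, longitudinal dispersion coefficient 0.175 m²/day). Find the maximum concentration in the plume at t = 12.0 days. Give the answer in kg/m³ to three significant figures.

The peak of an instantaneous 1D plume sits at x = vt; there the Gaussian factor is 1 and C_max = M/(n_e·A·√(4πDt)), where n_e·A is the pore area the mass is dissolved in.
√(4πDt) = √(4π × 0.175 × 12.0) = 5.137 m, so C_max = 13.2/(0.21 × 34.0 × 5.137) = 0.360 kg/m³.

0.360 kg/m³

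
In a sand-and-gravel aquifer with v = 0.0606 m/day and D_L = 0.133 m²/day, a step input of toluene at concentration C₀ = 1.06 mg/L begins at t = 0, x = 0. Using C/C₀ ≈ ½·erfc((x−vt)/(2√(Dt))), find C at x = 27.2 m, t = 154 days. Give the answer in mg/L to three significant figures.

0.00278 mg/L

For a continuous step input, C/C₀ ≈ ½·erfc((x−vt)/(2√(Dt))).
vt = 0.0606 × 154 = 9.3324 m and 2√(Dt) = 2√(0.133 × 154) = 9.051 m.
Argument (x−vt)/(2√(Dt)) = (27.2 − 9.3324)/9.051 = 1.974; ½·erfc(1.974) = 0.002622.
C = 1.06 × 0.002622 = 0.00278 mg/L.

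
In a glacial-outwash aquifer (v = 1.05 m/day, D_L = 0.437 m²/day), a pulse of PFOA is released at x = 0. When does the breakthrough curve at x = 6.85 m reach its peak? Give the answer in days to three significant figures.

6.14 days

For the 1D instantaneous-source solution, setting ∂C/∂t = 0 at fixed x gives v²t² + 2Dt − x² = 0, so t = (√(D² + v²x²) − D)/v².
√(D² + v²x²) = √(0.437² + 1.05² × 6.85²) = 7.206; v² = 1.1025.
t = (7.206 − 0.437)/1.1025 = 6.14 days (vs. the pure-advection estimate x/v = 6.52 d).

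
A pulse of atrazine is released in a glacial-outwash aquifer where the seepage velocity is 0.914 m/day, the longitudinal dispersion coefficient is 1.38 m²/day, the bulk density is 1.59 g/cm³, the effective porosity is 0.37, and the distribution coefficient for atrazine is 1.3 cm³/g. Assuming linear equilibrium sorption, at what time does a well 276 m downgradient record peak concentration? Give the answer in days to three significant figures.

Retardation factor R = 1 + ρ_b·K_d/n = 1 + 1.59 × 1.3/0.37 = 6.586.
Sorption retards both mechanisms: v_R = v/R = 0.1388 m/day, D_R = D/R = 0.2095 m²/day.
Peak time from v_R²t² + 2D_R t − x² = 0: t = (√(D_R² + v_R²x²) − D_R)/v_R².
√(D_R² + v_R²x²) = √(0.2095² + 0.1388² × 276²) = 38.31; v_R² = 0.01927.
t = (38.31 − 0.2095)/0.01927 = 1980 days.

1980 days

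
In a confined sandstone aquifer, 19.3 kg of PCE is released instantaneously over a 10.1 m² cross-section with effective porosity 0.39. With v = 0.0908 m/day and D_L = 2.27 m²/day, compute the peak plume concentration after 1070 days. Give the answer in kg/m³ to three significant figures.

The peak of an instantaneous 1D plume sits at x = vt; there the Gaussian factor is 1 and C_max = M/(n_e·A·√(4πDt)), where n_e·A is the pore area the mass is dissolved in.
√(4πDt) = √(4π × 2.27 × 1070) = 174.7 m, so C_max = 19.3/(0.39 × 10.1 × 174.7) = 0.0280 kg/m³.

0.0280 kg/m³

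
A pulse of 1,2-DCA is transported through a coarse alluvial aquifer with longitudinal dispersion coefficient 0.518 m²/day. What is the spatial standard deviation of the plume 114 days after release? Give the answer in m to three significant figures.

Dispersive spreading gives a Gaussian with σ² = 2Dt; advection only shifts the center.
σ = √(2 × 0.518 × 114) = 10.9 m.

10.9 m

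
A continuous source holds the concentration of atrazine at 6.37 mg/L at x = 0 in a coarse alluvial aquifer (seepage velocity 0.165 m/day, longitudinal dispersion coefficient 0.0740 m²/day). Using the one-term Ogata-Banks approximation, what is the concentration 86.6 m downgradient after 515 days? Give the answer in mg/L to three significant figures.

2.71 mg/L

For a continuous step input, C/C₀ ≈ ½·erfc((x−vt)/(2√(Dt))).
vt = 0.165 × 515 = 84.975 m and 2√(Dt) = 2√(0.0740 × 515) = 12.35 m.
Argument (x−vt)/(2√(Dt)) = (86.6 − 84.975)/12.35 = 0.1316; ½·erfc(0.1316) = 0.4262.
C = 6.37 × 0.4262 = 2.71 mg/L.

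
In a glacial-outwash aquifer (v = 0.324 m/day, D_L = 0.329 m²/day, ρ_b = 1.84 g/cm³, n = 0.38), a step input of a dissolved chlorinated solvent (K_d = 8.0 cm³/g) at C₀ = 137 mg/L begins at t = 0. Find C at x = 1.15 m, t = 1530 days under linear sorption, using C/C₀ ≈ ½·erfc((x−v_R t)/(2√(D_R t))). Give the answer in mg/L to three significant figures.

135 mg/L

Retardation factor R = 1 + ρ_b·K_d/n = 1 + 1.84 × 8.0/0.38 = 39.74.
Sorption retards both mechanisms: v_R = v/R = 0.008153 m/day, D_R = D/R = 0.008279 m²/day.
v_R·t = 0.008153 × 1530 = 12.47409 m; 2√(D_R t) = 7.118 m; argument = (1.15 − 12.47409)/7.118 = -1.591.
C = C₀ × ½·erfc(-1.591) = 137 × 0.9878 = 135 mg/L.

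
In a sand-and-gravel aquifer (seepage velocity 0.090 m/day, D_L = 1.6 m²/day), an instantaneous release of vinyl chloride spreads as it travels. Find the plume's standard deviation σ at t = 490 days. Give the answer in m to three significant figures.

Dispersive spreading gives a Gaussian with σ² = 2Dt; advection only shifts the center.
σ = √(2 × 1.6 × 490) = 39.6 m.

39.6 m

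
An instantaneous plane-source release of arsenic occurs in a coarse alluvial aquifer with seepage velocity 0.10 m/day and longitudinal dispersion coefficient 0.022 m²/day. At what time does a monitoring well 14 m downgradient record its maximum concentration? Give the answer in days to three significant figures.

For the 1D instantaneous-source solution, setting ∂C/∂t = 0 at fixed x gives v²t² + 2Dt − x² = 0, so t = (√(D² + v²x²) − D)/v².
√(D² + v²x²) = √(0.022² + 0.10² × 14²) = 1.400; v² = 0.01.
t = (1.400 − 0.022)/0.01 = 138 days (vs. the pure-advection estimate x/v = 140 d).

138 days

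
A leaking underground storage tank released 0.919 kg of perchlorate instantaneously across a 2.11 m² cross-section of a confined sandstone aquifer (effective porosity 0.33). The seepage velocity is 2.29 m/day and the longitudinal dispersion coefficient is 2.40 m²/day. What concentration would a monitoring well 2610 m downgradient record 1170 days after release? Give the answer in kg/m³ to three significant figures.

0.00458 kg/m³

For an instantaneous plane source, C(x,t) = M/(n_e·A·√(4πDt)) · exp(−(x−vt)²/(4Dt)), with n_e·A the pore (flow) area.
Plume center vt = 2.29 × 1170 = 2679.3 m, so the well at 2610 m is 69.3 m upgradient of the peak.
√(4πDt) = 187.8 m, giving peak height M/(n_e·A·√(4πDt)) = 0.919/(0.33 × 2.11 × 187.8) = 0.007028 kg/m³.
(x−vt)²/(4Dt) = (-69.3)²/(4 × 2.40 × 1170) = 0.4276; exp(−0.4276) = 0.6521.
C = 0.007028 × 0.6521 = 0.00458 kg/m³.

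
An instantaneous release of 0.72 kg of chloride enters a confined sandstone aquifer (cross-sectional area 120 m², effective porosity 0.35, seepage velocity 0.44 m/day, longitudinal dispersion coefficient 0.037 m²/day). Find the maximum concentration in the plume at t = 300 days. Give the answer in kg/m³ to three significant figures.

0.00145 kg/m³

The peak of an instantaneous 1D plume sits at x = vt; there the Gaussian factor is 1 and C_max = M/(n_e·A·√(4πDt)), where n_e·A is the pore area the mass is dissolved in.
√(4πDt) = √(4π × 0.037 × 300) = 11.81 m, so C_max = 0.72/(0.35 × 120 × 11.81) = 0.00145 kg/m³.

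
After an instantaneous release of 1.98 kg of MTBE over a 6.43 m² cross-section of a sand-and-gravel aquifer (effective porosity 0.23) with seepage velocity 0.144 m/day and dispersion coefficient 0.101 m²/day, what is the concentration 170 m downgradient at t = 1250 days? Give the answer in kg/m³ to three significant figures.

For an instantaneous plane source, C(x,t) = M/(n_e·A·√(4πDt)) · exp(−(x−vt)²/(4Dt)), with n_e·A the pore (flow) area.
Plume center vt = 0.144 × 1250 = 180 m, so the well at 170 m is 10 m upgradient of the peak.
√(4πDt) = 39.83 m, giving peak height M/(n_e·A·√(4πDt)) = 1.98/(0.23 × 6.43 × 39.83) = 0.03361 kg/m³.
(x−vt)²/(4Dt) = (-10)²/(4 × 0.101 × 1250) = 0.1980; exp(−0.1980) = 0.8204.
C = 0.03361 × 0.8204 = 0.0276 kg/m³.

0.0276 kg/m³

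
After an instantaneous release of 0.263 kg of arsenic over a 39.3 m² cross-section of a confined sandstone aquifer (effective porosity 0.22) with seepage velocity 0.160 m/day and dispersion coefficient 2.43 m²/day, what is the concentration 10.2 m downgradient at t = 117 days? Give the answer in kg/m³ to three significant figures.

For an instantaneous plane source, C(x,t) = M/(n_e·A·√(4πDt)) · exp(−(x−vt)²/(4Dt)), with n_e·A the pore (flow) area.
Plume center vt = 0.160 × 117 = 18.72 m, so the well at 10.2 m is 8.52 m upgradient of the peak.
√(4πDt) = 59.77 m, giving peak height M/(n_e·A·√(4πDt)) = 0.263/(0.22 × 39.3 × 59.77) = 0.0005089 kg/m³.
(x−vt)²/(4Dt) = (-8.52)²/(4 × 2.43 × 117) = 0.06383; exp(−0.06383) = 0.9382.
C = 0.0005089 × 0.9382 = 0.000477 kg/m³.

0.000477 kg/m³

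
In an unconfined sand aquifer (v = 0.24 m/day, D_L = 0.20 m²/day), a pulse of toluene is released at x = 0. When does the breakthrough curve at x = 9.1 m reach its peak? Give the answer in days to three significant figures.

34.6 days

For the 1D instantaneous-source solution, setting ∂C/∂t = 0 at fixed x gives v²t² + 2Dt − x² = 0, so t = (√(D² + v²x²) − D)/v².
√(D² + v²x²) = √(0.20² + 0.24² × 9.1²) = 2.193; v² = 0.0576.
t = (2.193 − 0.20)/0.0576 = 34.6 days (vs. the pure-advection estimate x/v = 37.9 d).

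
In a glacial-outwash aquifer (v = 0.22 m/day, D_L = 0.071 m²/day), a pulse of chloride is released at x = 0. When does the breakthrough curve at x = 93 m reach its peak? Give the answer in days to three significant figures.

421 days

For the 1D instantaneous-source solution, setting ∂C/∂t = 0 at fixed x gives v²t² + 2Dt − x² = 0, so t = (√(D² + v²x²) − D)/v².
√(D² + v²x²) = √(0.071² + 0.22² × 93²) = 20.46; v² = 0.0484.
t = (20.46 − 0.071)/0.0484 = 421 days (vs. the pure-advection estimate x/v = 423 d).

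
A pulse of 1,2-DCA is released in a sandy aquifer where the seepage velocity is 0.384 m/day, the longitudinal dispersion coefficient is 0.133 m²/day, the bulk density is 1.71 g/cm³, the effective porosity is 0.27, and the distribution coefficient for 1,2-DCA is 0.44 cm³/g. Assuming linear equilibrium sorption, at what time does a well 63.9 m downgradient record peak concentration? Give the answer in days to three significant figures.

Retardation factor R = 1 + ρ_b·K_d/n = 1 + 1.71 × 0.44/0.27 = 3.787.
Sorption retards both mechanisms: v_R = v/R = 0.1014 m/day, D_R = D/R = 0.03512 m²/day.
Peak time from v_R²t² + 2D_R t − x² = 0: t = (√(D_R² + v_R²x²) − D_R)/v_R².
√(D_R² + v_R²x²) = √(0.03512² + 0.1014² × 63.9²) = 6.480; v_R² = 0.01028.
t = (6.480 − 0.03512)/0.01028 = 627 days.

627 days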